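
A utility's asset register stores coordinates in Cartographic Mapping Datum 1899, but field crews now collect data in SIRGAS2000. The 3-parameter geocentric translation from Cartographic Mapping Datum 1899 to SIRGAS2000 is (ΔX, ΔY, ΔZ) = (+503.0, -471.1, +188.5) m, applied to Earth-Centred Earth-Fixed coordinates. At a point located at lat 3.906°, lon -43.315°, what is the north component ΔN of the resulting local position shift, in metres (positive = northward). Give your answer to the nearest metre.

At φ = 3.906°, λ = -43.315°: sin φ = 0.068120, cos φ = 0.997677, sin λ = -0.686009, cos λ = 0.727593.
ΔN = −sin φ cos λ·ΔX − sin φ sin λ·ΔY + cos φ·ΔZ = −(0.068120)(0.727593)(503.0) − (0.068120)(-0.686009)(-471.1) + (0.997677)(188.5) = 141.12 m.

ΔN = 141 m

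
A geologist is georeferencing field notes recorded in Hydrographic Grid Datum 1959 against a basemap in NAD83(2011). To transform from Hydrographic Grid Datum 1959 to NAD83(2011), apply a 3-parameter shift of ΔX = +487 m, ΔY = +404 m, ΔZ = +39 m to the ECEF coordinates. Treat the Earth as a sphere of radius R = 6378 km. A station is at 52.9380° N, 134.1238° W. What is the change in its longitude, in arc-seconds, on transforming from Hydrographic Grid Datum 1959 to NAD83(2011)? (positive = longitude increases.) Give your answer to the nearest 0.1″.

Δλ = 3.7″

sin φ = 0.797984, cos φ = 0.602679, sin λ = -0.717837, cos λ = -0.696211.
East component: ΔE = −sin λ·ΔX + cos λ·ΔY = −(-0.717837)(487) + (-0.696211)(404) = 68.32 m.
1° of latitude spans πR/180 = 111317 m; at latitude φ, 1° of longitude spans that × cos φ = 67088.5 m, so Δλ = 68.32 / 67088.5 × 3600 = 3.666″.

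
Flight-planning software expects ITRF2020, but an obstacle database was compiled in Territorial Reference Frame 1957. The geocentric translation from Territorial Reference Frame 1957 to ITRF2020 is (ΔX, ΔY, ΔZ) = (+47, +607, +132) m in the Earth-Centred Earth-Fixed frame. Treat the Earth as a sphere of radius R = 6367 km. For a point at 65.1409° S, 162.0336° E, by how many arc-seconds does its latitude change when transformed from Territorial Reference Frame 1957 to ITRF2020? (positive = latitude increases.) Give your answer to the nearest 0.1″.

Δφ = 6.0″

sin φ = -0.907344, cos φ = 0.420388, sin λ = 0.308459, cos λ = -0.951238.
North component: ΔN = −sin φ cos λ·ΔX − sin φ sin λ·ΔY + cos φ·ΔZ = −(-0.907344)(-0.951238)(47) − (-0.907344)(0.308459)(607) + (0.420388)(132) = 184.81 m.
1° of latitude spans πR/180 = 111125 m, so Δφ = 184.81 / 111125 × 3600 = 5.987″.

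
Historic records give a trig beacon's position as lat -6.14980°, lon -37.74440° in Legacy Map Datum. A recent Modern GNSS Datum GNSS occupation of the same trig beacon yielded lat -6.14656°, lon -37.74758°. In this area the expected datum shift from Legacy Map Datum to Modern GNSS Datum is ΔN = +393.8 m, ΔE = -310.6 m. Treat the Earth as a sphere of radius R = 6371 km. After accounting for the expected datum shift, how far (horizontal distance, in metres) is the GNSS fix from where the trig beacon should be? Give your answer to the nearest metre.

Observed coordinate differences: Δφ = +0.00324°, Δλ = -0.00318°.
Converting to metres (1° lat = 111195 m, cos φ = 0.994245): observed ΔN = 360.3 m, observed ΔE = -351.6 m.
Subtracting the expected shift leaves a residual of 360.3 − (393.8) = -33.5 m north and -351.6 − (-310.6) = -41.0 m east.
Residual distance = √((-33.5)² + (-41.0)²) = 52.9 m.

53 m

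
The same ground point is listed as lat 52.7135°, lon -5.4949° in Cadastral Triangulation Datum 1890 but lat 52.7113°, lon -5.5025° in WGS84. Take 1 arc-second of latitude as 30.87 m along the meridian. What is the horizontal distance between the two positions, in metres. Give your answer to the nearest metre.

Δφ = 52.7113° − 52.7135° = -0.0022°; Δλ = -5.5025° − -5.4949° = -0.0076°.
1° of latitude = 3600 × 30.87 = 111132 m.
ΔN = Δφ × 111132 = -244.5 m; ΔE = Δλ × 111132 × cos(52.7135°) = -0.0076 × 111132 × 0.605801 = -511.7 m.
Distance = √(ΔE² + ΔN²) = √((-511.7)² + (-244.5)²) = 567.1 m.

567 m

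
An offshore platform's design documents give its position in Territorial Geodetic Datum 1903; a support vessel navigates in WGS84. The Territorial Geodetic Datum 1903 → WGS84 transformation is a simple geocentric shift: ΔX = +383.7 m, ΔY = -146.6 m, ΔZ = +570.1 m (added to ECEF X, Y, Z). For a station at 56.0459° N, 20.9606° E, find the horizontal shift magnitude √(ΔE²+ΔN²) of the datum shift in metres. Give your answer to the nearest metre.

At φ = 56.0459°, λ = 20.9606°: sin φ = 0.829485, cos φ = 0.558529, sin λ = 0.357726, cos λ = 0.933827.
ΔE = −sin λ·ΔX + cos λ·ΔY = −(0.357726)·(383.7) + (0.933827)·(-146.6) = -274.16 m.
ΔN = −sin φ cos λ·ΔX − sin φ sin λ·ΔY + cos φ·ΔZ = −(0.829485)(0.933827)(383.7) − (0.829485)(0.357726)(-146.6) + (0.558529)(570.1) = 64.71 m.
Horizontal magnitude = √(ΔE² + ΔN²) = √((-274.16)² + 64.71²) = 281.69 m.

282 m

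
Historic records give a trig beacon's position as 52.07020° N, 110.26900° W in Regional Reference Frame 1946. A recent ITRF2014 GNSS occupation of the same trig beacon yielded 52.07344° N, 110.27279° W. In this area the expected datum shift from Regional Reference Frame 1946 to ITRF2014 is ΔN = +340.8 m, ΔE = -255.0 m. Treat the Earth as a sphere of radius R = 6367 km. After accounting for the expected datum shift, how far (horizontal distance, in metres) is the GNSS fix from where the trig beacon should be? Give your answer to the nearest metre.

Observed coordinate differences: Δφ = +0.00324°, Δλ = -0.00379°.
Converting to metres (1° lat = 111125 m, cos φ = 0.614696): observed ΔN = 360.0 m, observed ΔE = -258.9 m.
Subtracting the expected shift leaves a residual of 360.0 − (340.8) = 19.2 m north and -258.9 − (-255.0) = -3.9 m east.
Residual distance = √(19.2² + (-3.9)²) = 19.6 m.

20 m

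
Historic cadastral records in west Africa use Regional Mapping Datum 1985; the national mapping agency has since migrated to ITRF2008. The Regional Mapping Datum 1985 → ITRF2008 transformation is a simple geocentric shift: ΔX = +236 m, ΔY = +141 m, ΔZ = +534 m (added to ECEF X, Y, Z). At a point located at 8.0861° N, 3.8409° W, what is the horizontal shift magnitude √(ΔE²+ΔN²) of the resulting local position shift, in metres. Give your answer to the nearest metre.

The local east axis at (φ, λ) is (−sin λ, cos λ, 0), so ΔE = −sin(-3.8409°)·236 + cos(-3.8409°)·141 = 156.49 m.
The local north axis is (−sin φ cos λ, −sin φ sin λ, cos φ), giving ΔN = -33.121 + 1.329 + 528.691 = 496.90 m.
Horizontal magnitude = √(ΔE² + ΔN²) = √(156.49² + 496.90²) = 520.96 m.

521 m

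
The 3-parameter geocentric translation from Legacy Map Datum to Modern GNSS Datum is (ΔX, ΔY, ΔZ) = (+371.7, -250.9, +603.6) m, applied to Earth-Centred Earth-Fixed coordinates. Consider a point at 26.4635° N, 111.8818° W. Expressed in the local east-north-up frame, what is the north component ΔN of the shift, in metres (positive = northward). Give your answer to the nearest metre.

The local north axis is (−sin φ cos λ, −sin φ sin λ, cos φ), giving ΔN = 61.733 − 103.753 + 540.354 = 498.33 m.

ΔN = 498 m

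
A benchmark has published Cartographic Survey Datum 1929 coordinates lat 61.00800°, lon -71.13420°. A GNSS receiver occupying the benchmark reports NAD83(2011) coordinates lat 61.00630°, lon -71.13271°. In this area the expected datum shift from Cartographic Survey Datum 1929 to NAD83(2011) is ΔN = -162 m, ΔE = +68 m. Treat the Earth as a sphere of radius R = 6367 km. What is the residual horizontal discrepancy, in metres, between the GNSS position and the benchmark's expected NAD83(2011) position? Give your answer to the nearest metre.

Observed coordinate differences: Δφ = -0.00170°, Δλ = +0.00149°.
Converting to metres (1° lat = 111125 m, cos φ = 0.484687): observed ΔN = -188.9 m, observed ΔE = 80.3 m.
Subtracting the expected shift leaves a residual of -188.9 − (-162) = -26.9 m north and 80.3 − (68) = 12.3 m east.
Residual distance = √((-26.9)² + 12.3²) = 29.6 m.

30 m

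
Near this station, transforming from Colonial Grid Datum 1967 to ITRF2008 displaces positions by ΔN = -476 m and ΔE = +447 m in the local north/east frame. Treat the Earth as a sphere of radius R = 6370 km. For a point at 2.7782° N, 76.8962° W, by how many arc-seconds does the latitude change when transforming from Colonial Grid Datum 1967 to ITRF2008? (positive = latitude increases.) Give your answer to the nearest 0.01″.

On a sphere of radius R, 1 rad of latitude = R, so Δφ = ΔN / R = -476.0 / 6370000 = -7.4725e-05 rad = -15.413″.

Δφ = -15.41″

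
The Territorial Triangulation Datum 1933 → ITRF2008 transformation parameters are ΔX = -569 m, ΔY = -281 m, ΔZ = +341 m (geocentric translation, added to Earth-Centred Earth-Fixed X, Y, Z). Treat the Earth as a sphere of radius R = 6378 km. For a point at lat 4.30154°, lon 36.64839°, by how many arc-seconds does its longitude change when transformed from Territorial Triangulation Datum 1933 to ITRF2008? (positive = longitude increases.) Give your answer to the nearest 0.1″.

sin φ = 0.075006, cos φ = 0.997183, sin λ = 0.596903, cos λ = 0.802314.
East component: ΔE = −sin λ·ΔX + cos λ·ΔY = −(0.596903)(-569) + (0.802314)(-281) = 114.19 m.
1° of latitude spans πR/180 = 111317 m; at latitude φ, 1° of longitude spans that × cos φ = 111003.5 m, so Δλ = 114.19 / 111003.5 × 3600 = 3.703″.

Δλ = 3.7″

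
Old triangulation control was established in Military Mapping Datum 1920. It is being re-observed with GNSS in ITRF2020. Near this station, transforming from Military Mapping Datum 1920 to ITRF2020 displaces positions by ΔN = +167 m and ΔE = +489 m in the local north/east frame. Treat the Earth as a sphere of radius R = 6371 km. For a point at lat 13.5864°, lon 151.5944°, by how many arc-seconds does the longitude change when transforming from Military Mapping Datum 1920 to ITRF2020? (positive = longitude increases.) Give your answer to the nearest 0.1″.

At latitude 13.5864°, cos φ = 0.972017.
One radian of longitude at latitude φ spans R cos φ, so Δλ = ΔE / (R cos φ) = 489.0 / (6371000 × 0.972017) = 7.8964e-05 rad = 16.287″.

Δλ = 16.3″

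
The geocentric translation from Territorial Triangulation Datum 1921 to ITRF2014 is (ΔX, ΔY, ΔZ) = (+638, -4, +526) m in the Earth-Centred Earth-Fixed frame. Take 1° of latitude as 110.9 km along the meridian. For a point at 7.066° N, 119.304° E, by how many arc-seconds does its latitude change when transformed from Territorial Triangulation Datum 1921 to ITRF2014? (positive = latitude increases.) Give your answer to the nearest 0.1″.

Δφ = 18.2″

sin φ = 0.123013, cos φ = 0.992405, sin λ = 0.872035, cos λ = -0.489443.
North component: ΔN = −sin φ cos λ·ΔX − sin φ sin λ·ΔY + cos φ·ΔZ = −(0.123013)(-0.489443)(638) − (0.123013)(0.872035)(-4) + (0.992405)(526) = 560.85 m.
1° of latitude spans 110900 m, so Δφ = 560.85 / 110900 × 3600 = 18.206″.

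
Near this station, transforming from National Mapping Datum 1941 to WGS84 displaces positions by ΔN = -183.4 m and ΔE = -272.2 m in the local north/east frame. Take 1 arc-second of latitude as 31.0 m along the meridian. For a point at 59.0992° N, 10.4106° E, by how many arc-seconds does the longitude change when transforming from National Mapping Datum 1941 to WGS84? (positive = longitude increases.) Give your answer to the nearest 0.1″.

At latitude 59.0992°, cos φ = 0.513553.
1″ of longitude at this latitude = 31.00 × cos φ = 15.9202 m, so Δλ = -272.2 / 15.9202 = -17.098″.

Δλ = -17.1″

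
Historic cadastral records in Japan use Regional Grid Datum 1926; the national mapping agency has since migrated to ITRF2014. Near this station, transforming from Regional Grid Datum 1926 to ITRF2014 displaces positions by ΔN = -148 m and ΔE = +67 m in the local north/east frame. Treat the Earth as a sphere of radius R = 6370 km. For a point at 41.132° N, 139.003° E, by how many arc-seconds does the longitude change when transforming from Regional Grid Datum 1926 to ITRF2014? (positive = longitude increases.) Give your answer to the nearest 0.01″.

At latitude 41.132°, cos φ = 0.753196.
One radian of longitude at latitude φ spans R cos φ, so Δλ = ΔE / (R cos φ) = 67.0 / (6370000 × 0.753196) = 1.3965e-05 rad = 2.880″.

Δλ = 2.88″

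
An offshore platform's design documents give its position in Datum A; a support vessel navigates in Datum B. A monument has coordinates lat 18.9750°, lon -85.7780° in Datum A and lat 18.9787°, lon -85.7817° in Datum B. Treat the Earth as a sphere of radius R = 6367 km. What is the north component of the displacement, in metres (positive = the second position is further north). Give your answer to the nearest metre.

ΔN = 411 m

Δφ = 18.9787° − 18.9750° = +0.0037°; Δλ = -85.7817° − -85.7780° = -0.0037°.
1° along a meridian = πR/180 = 111125 m.
ΔN = Δφ × 111125 = 411.2 m; ΔE = Δλ × 111125 × cos(18.9750°) = -0.0037 × 111125 × 0.945661 = -388.8 m.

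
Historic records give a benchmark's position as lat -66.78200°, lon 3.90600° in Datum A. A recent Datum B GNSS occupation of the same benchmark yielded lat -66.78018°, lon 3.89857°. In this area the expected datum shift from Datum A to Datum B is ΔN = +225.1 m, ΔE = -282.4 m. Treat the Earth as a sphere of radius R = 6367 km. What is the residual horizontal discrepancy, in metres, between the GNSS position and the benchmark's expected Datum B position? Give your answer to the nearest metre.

49 m

Observed coordinate differences: Δφ = +0.00182°, Δλ = -0.00743°.
Converting to metres (1° lat = 111125 m, cos φ = 0.394231): observed ΔN = 202.2 m, observed ΔE = -325.5 m.
Subtracting the expected shift leaves a residual of 202.2 − (225.1) = -22.9 m north and -325.5 − (-282.4) = -43.1 m east.
Residual distance = √((-22.9)² + (-43.1)²) = 48.8 m.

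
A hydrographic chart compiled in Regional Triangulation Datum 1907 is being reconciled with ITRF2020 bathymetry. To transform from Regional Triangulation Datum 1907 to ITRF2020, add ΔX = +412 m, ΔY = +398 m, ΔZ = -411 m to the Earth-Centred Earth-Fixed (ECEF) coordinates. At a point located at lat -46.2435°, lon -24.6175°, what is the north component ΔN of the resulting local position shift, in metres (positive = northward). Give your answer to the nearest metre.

ΔN = -133 m

The local north axis is (−sin φ cos λ, −sin φ sin λ, cos φ), giving ΔN = 270.534 − 119.748 − 284.246 = -133.46 m.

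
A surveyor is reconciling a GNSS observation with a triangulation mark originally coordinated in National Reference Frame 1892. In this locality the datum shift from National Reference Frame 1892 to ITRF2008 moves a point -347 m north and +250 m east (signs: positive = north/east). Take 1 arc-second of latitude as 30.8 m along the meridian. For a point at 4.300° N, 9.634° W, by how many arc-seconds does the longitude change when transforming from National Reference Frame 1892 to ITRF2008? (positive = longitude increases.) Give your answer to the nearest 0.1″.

Δλ = 8.1″

At latitude 4.300°, cos φ = 0.997185.
1″ of longitude at this latitude = 30.80 × cos φ = 30.7133 m, so Δλ = 250.0 / 30.7133 = 8.140″.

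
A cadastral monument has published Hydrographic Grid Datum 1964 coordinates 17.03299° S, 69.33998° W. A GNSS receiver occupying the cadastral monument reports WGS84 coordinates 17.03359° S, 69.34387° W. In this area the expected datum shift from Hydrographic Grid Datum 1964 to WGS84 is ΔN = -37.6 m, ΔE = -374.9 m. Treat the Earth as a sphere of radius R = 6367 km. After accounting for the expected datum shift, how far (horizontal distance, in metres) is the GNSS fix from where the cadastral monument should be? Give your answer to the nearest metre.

48 m

Observed coordinate differences: Δφ = -0.00060°, Δλ = -0.00389°.
Converting to metres (1° lat = 111125 m, cos φ = 0.956136): observed ΔN = -66.7 m, observed ΔE = -413.3 m.
Subtracting the expected shift leaves a residual of -66.7 − (-37.6) = -29.1 m north and -413.3 − (-374.9) = -38.4 m east.
Residual distance = √((-29.1)² + (-38.4)²) = 48.2 m.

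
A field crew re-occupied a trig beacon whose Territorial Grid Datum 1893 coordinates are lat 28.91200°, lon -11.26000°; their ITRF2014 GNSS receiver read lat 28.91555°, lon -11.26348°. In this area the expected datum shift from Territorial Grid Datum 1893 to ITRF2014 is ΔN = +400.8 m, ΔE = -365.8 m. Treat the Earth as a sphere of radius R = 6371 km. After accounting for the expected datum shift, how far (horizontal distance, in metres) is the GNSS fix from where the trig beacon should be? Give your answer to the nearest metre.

28 m

Observed coordinate differences: Δφ = +0.00355°, Δλ = -0.00348°.
Converting to metres (1° lat = 111195 m, cos φ = 0.875363): observed ΔN = 394.7 m, observed ΔE = -338.7 m.
Subtracting the expected shift leaves a residual of 394.7 − (400.8) = -6.1 m north and -338.7 − (-365.8) = 27.1 m east.
Residual distance = √((-6.1)² + 27.1²) = 27.7 m.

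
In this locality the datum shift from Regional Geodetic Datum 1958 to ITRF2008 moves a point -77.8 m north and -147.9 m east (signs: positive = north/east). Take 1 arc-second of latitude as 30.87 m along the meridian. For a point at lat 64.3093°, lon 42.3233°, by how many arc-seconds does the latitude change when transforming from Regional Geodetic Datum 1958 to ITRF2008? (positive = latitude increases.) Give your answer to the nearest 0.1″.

1″ of latitude = 30.87 m, so Δφ = -77.8 / 30.87 = -2.520″.

Δφ = -2.5″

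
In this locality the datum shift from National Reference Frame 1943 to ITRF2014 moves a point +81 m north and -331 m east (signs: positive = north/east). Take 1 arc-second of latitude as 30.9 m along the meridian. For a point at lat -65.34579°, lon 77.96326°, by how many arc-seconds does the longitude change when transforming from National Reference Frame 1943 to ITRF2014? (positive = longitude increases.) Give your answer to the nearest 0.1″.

Δλ = -25.7″

At latitude -65.34579°, cos φ = 0.417141.
1″ of longitude at this latitude = 30.90 × cos φ = 12.8897 m, so Δλ = -331.0 / 12.8897 = -25.680″.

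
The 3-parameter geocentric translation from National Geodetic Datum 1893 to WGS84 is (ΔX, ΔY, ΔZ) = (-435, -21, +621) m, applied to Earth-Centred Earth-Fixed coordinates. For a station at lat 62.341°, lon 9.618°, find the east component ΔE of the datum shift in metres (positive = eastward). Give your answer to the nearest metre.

ΔE = 52 m

The local east axis at (φ, λ) is (−sin λ, cos λ, 0), so ΔE = −sin(9.618°)·(-435) + cos(9.618°)·(-21) = 51.97 m.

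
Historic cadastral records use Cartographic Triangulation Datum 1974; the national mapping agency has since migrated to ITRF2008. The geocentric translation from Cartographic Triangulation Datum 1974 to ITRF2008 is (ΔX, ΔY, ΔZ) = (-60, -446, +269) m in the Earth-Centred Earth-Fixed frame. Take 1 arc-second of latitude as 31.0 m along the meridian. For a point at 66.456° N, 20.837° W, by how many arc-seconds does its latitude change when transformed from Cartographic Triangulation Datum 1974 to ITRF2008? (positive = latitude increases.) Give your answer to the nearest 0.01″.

Δφ = 0.43″

sin φ = 0.916754, cos φ = 0.399453, sin λ = -0.355711, cos λ = 0.934596.
North component: ΔN = −sin φ cos λ·ΔX − sin φ sin λ·ΔY + cos φ·ΔZ = −(0.916754)(0.934596)(-60) − (0.916754)(-0.355711)(-446) + (0.399453)(269) = 13.42 m.
1° of latitude spans 3600 × 31.00 = 111600 m, so Δφ = 13.42 / 111600 × 3600 = 0.433″.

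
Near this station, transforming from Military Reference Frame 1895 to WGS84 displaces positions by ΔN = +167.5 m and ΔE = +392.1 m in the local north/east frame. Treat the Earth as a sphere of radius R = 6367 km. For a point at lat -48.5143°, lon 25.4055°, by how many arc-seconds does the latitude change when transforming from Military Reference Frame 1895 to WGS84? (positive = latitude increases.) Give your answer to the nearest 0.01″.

Δφ = 5.43″

On a sphere of radius R, 1 rad of latitude = R, so Δφ = ΔN / R = 167.5 / 6367000 = 2.6308e-05 rad = 5.426″.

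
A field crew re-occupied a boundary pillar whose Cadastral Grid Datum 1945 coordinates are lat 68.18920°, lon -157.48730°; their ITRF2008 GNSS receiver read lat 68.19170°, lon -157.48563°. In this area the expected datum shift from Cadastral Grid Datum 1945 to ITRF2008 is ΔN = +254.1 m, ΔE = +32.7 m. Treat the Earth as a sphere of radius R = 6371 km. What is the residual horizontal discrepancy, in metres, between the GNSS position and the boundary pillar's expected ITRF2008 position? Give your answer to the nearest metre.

Observed coordinate differences: Δφ = +0.00250°, Δλ = +0.00167°.
Converting to metres (1° lat = 111195 m, cos φ = 0.371543): observed ΔN = 278.0 m, observed ΔE = 69.0 m.
Subtracting the expected shift leaves a residual of 278.0 − (254.1) = 23.9 m north and 69.0 − (32.7) = 36.3 m east.
Residual distance = √(23.9² + 36.3²) = 43.4 m.

43 m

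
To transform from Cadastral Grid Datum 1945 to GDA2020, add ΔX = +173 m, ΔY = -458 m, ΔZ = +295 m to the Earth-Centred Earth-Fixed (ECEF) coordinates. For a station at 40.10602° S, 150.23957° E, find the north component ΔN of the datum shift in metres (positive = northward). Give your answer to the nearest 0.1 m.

The local north axis is (−sin φ cos λ, −sin φ sin λ, cos φ), giving ΔN = -96.748 − 146.453 + 225.632 = -17.57 m.

ΔN = -17.6 m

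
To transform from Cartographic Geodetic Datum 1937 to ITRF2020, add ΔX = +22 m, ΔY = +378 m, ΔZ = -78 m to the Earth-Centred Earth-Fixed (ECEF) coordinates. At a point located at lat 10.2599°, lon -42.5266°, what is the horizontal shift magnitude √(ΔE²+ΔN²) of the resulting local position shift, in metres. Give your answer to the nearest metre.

295 m

At φ = 10.2599°, λ = -42.5266°: sin φ = 0.178114, cos φ = 0.984010, sin λ = -0.675932, cos λ = 0.736964.
ΔE = −sin λ·ΔX + cos λ·ΔY = −(-0.675932)·(22) + (0.736964)·(378) = 293.44 m.
ΔN = −sin φ cos λ·ΔX − sin φ sin λ·ΔY + cos φ·ΔZ = −(0.178114)(0.736964)(22) − (0.178114)(-0.675932)(378) + (0.984010)(-78) = -34.13 m.
Horizontal magnitude = √(ΔE² + ΔN²) = √(293.44² + (-34.13)²) = 295.42 m.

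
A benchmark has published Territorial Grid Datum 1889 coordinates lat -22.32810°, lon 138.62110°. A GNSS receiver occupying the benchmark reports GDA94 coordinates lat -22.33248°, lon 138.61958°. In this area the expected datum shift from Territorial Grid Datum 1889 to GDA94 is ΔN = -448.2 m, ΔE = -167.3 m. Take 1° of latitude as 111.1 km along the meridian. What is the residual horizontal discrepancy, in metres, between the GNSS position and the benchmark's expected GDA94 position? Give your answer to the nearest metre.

40 m

Observed coordinate differences: Δφ = -0.00438°, Δλ = -0.00152°.
Converting to metres (1° lat = 111100 m, cos φ = 0.925024): observed ΔN = -486.6 m, observed ΔE = -156.2 m.
Subtracting the expected shift leaves a residual of -486.6 − (-448.2) = -38.4 m north and -156.2 − (-167.3) = 11.1 m east.
Residual distance = √((-38.4)² + 11.1²) = 40.0 m.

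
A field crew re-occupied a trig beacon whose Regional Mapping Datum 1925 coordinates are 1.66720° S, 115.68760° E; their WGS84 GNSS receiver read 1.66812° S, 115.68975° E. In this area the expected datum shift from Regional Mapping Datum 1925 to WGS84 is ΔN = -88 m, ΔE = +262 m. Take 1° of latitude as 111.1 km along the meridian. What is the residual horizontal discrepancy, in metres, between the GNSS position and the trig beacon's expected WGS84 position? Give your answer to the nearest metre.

Observed coordinate differences: Δφ = -0.00092°, Δλ = +0.00215°.
Converting to metres (1° lat = 111100 m, cos φ = 0.999577): observed ΔN = -102.2 m, observed ΔE = 238.8 m.
Subtracting the expected shift leaves a residual of -102.2 − (-88) = -14.2 m north and 238.8 − (262) = -23.2 m east.
Residual distance = √((-14.2)² + (-23.2)²) = 27.2 m.

27 m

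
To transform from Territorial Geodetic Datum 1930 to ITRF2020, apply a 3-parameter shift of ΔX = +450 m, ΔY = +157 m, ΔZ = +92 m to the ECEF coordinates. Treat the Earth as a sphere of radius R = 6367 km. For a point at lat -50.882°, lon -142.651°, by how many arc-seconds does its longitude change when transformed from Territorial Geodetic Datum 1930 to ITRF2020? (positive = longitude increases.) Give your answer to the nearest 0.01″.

Δλ = 7.61″

sin φ = -0.775848, cos φ = 0.630920, sin λ = -0.606668, cos λ = -0.794955.
East component: ΔE = −sin λ·ΔX + cos λ·ΔY = −(-0.606668)(450) + (-0.794955)(157) = 148.19 m.
1° of latitude spans πR/180 = 111125 m; at latitude φ, 1° of longitude spans that × cos φ = 70111.0 m, so Δλ = 148.19 / 70111.0 × 3600 = 7.609″.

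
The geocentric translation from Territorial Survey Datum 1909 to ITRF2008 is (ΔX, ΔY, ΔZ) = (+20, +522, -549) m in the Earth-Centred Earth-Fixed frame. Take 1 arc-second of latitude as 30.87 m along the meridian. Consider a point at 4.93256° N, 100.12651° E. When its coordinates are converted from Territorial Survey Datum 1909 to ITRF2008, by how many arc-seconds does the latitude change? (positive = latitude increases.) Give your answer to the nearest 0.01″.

Δφ = -19.14″

sin φ = 0.085983, cos φ = 0.996297, sin λ = 0.984422, cos λ = -0.175822.
North component: ΔN = −sin φ cos λ·ΔX − sin φ sin λ·ΔY + cos φ·ΔZ = −(0.085983)(-0.175822)(20) − (0.085983)(0.984422)(522) + (0.996297)(-549) = -590.85 m.
1° of latitude spans 3600 × 30.87 = 111132 m, so Δφ = -590.85 / 111132 × 3600 = -19.140″.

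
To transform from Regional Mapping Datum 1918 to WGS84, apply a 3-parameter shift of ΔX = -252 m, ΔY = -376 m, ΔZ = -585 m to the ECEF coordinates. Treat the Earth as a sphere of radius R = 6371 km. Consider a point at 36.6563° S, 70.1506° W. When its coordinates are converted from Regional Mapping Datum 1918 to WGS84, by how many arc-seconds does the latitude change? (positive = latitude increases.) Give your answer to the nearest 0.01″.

Δφ = -10.01″

sin φ = -0.597013, cos φ = 0.802231, sin λ = -0.940588, cos λ = 0.339549.
North component: ΔN = −sin φ cos λ·ΔX − sin φ sin λ·ΔY + cos φ·ΔZ = −(-0.597013)(0.339549)(-252) − (-0.597013)(-0.940588)(-376) + (0.802231)(-585) = -309.25 m.
1° of latitude spans πR/180 = 111195 m, so Δφ = -309.25 / 111195 × 3600 = -10.012″.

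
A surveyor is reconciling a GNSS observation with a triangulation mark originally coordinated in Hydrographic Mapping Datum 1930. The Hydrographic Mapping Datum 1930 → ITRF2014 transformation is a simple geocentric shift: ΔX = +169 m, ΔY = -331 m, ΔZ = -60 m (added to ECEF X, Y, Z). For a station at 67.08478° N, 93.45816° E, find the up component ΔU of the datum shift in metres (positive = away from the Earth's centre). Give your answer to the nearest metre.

ΔU = -188 m

At φ = 67.08478°, λ = 93.45816°: sin φ = 0.921082, cos φ = 0.389369, sin λ = 0.998179, cos λ = -0.060320.
ΔU = cos φ cos λ·ΔX + cos φ sin λ·ΔY + sin φ·ΔZ = (0.389369)(-0.060320)(169) + (0.389369)(0.998179)(-331) + (0.921082)(-60) = -187.88 m.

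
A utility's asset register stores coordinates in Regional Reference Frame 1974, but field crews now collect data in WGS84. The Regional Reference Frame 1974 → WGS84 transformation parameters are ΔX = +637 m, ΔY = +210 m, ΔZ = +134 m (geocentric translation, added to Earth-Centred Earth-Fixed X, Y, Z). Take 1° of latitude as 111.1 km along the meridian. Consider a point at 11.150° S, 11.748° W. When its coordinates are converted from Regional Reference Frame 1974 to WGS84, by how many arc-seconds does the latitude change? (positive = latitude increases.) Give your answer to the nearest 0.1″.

sin φ = -0.193378, cos φ = 0.981124, sin λ = -0.203608, cos λ = 0.979053.
North component: ΔN = −sin φ cos λ·ΔX − sin φ sin λ·ΔY + cos φ·ΔZ = −(-0.193378)(0.979053)(637) − (-0.193378)(-0.203608)(210) + (0.981124)(134) = 243.80 m.
1° of latitude spans 111100 m, so Δφ = 243.80 / 111100 × 3600 = 7.900″.

Δφ = 7.9″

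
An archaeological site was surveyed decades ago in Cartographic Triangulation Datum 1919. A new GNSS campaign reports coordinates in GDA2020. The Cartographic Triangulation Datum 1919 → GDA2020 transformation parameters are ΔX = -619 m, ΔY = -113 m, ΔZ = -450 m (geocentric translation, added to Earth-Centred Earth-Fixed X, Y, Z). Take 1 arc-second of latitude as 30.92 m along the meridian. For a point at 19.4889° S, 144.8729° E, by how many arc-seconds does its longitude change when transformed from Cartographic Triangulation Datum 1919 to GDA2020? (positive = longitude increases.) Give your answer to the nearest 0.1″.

Δλ = 15.4″

sin φ = -0.333624, cos φ = 0.942706, sin λ = 0.575392, cos λ = -0.817878.
East component: ΔE = −sin λ·ΔX + cos λ·ΔY = −(0.575392)(-619) + (-0.817878)(-113) = 448.59 m.
1° of latitude spans 3600 × 30.92 = 111312 m; at latitude φ, 1° of longitude spans that × cos φ = 104934.5 m, so Δλ = 448.59 / 104934.5 × 3600 = 15.390″.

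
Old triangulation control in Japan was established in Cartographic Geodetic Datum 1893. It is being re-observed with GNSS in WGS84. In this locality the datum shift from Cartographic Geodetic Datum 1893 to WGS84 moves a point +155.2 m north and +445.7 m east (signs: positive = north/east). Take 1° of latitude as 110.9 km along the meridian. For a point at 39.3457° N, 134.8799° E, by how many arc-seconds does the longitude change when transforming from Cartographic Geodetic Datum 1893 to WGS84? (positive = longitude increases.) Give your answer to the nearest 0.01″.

Δλ = 18.71″

At latitude 39.3457°, cos φ = 0.773335.
1° of longitude at this latitude = 110.9 × cos φ = 85.76 km, so Δλ = 445.7 / 85762.8 = 0.0051969° = 18.709″.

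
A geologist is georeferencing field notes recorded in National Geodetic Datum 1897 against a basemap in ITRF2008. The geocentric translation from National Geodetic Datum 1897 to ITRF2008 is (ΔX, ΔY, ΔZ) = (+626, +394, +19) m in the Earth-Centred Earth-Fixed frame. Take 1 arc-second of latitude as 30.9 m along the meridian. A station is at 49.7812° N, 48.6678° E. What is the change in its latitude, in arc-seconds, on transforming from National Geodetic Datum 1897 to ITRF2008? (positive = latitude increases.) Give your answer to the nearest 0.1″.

Δφ = -17.1″

sin φ = 0.763584, cos φ = 0.645708, sin λ = 0.750893, cos λ = 0.660424.
North component: ΔN = −sin φ cos λ·ΔX − sin φ sin λ·ΔY + cos φ·ΔZ = −(0.763584)(0.660424)(626) − (0.763584)(0.750893)(394) + (0.645708)(19) = -529.32 m.
1° of latitude spans 3600 × 30.90 = 111240 m, so Δφ = -529.32 / 111240 × 3600 = -17.130″.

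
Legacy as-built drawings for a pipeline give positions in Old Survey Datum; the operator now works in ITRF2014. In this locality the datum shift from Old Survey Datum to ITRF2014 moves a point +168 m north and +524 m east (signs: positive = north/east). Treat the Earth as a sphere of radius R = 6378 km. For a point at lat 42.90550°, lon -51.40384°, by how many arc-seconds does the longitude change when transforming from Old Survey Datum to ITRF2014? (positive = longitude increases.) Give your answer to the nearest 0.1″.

Δλ = 23.1″

At latitude 42.90550°, cos φ = 0.732478.
One radian of longitude at latitude φ spans R cos φ, so Δλ = ΔE / (R cos φ) = 524.0 / (6378000 × 0.732478) = 1.1216e-04 rad = 23.135″.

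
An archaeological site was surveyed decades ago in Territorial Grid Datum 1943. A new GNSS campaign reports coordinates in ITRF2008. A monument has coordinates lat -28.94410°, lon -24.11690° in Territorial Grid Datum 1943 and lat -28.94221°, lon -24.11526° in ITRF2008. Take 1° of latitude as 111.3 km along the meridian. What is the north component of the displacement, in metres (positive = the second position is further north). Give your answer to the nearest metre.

Δφ = -28.94221° − -28.94410° = +0.00189°; Δλ = -24.11526° − -24.11690° = +0.00164°.
ΔN = Δφ × 111300 = 210.4 m; ΔE = Δλ × 111300 × cos(-28.94410°) = +0.00164 × 111300 × 0.875092 = 159.7 m.

ΔN = 210 m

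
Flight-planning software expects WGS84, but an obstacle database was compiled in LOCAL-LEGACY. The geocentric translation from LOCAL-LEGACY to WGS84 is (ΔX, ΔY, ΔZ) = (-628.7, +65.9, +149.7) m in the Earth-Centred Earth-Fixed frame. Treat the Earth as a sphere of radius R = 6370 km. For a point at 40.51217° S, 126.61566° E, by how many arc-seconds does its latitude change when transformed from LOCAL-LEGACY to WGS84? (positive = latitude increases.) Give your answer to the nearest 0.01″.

sin φ = -0.649610, cos φ = 0.760268, sin λ = 0.802654, cos λ = -0.596444.
North component: ΔN = −sin φ cos λ·ΔX − sin φ sin λ·ΔY + cos φ·ΔZ = −(-0.649610)(-0.596444)(-628.7) − (-0.649610)(0.802654)(65.9) + (0.760268)(149.7) = 391.77 m.
1° of latitude spans πR/180 = 111177 m, so Δφ = 391.77 / 111177 × 3600 = 12.686″.

Δφ = 12.69″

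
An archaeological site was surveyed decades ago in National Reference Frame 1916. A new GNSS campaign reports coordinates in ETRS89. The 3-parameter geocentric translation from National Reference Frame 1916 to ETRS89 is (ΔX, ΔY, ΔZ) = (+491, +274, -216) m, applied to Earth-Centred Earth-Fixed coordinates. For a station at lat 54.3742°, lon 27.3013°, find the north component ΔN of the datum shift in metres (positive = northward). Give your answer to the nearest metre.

ΔN = -583 m

The local north axis is (−sin φ cos λ, −sin φ sin λ, cos φ), giving ΔN = -354.646 − 102.154 − 125.818 = -582.62 m.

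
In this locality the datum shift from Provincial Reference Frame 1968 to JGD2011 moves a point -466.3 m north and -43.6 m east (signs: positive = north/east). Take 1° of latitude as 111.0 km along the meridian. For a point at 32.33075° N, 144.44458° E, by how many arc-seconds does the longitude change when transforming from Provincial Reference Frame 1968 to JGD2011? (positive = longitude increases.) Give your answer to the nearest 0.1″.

Δλ = -1.7″

At latitude 32.33075°, cos φ = 0.844975.
1° of longitude at this latitude = 111.0 × cos φ = 93.79 km, so Δλ = -43.6 / 93792.2 = -0.0004649° = -1.673″.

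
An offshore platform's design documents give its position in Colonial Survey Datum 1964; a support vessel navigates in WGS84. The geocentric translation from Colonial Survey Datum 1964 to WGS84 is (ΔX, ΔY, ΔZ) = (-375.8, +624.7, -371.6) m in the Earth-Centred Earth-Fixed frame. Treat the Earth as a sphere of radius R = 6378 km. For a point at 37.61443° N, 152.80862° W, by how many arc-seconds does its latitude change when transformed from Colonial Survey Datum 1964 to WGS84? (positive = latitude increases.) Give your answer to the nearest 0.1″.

Δφ = -10.5″

sin φ = 0.610345, cos φ = 0.792136, sin λ = -0.456964, cos λ = -0.889485.
North component: ΔN = −sin φ cos λ·ΔX − sin φ sin λ·ΔY + cos φ·ΔZ = −(0.610345)(-0.889485)(-375.8) − (0.610345)(-0.456964)(624.7) + (0.792136)(-371.6) = -324.14 m.
1° of latitude spans πR/180 = 111317 m, so Δφ = -324.14 / 111317 × 3600 = -10.483″.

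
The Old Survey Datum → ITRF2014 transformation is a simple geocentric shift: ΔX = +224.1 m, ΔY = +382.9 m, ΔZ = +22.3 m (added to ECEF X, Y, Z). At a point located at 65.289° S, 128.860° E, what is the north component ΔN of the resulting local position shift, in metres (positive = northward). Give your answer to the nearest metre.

At φ = -65.289°, λ = 128.860°: sin φ = -0.908428, cos φ = 0.418041, sin λ = 0.778681, cos λ = -0.627420.
ΔN = −sin φ cos λ·ΔX − sin φ sin λ·ΔY + cos φ·ΔZ = −(-0.908428)(-0.627420)(224.1) − (-0.908428)(0.778681)(382.9) + (0.418041)(22.3) = 152.45 m.

ΔN = 152 m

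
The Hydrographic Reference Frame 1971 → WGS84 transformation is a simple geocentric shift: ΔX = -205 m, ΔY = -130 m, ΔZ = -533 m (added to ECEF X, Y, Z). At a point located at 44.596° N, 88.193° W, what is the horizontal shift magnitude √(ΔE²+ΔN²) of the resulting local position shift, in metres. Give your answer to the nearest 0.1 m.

At φ = 44.596°, λ = -88.193°: sin φ = 0.702103, cos φ = 0.712075, sin λ = -0.999503, cos λ = 0.031533.
ΔE = −sin λ·ΔX + cos λ·ΔY = −(-0.999503)·(-205) + (0.031533)·(-130) = -209.00 m.
ΔN = −sin φ cos λ·ΔX − sin φ sin λ·ΔY + cos φ·ΔZ = −(0.702103)(0.031533)(-205) − (0.702103)(-0.999503)(-130) + (0.712075)(-533) = -466.23 m.
Horizontal magnitude = √(ΔE² + ΔN²) = √((-209.00)² + (-466.23)²) = 510.93 m.

510.9 m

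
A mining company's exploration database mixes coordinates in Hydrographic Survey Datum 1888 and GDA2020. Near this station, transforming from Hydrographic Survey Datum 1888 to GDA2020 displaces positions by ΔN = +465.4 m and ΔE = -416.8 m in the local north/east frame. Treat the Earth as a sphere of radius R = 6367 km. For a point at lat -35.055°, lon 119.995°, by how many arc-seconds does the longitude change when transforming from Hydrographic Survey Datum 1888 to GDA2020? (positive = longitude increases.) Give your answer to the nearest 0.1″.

Δλ = -16.5″

At latitude -35.055°, cos φ = 0.818601.
One radian of longitude at latitude φ spans R cos φ, so Δλ = ΔE / (R cos φ) = -416.8 / (6367000 × 0.818601) = -7.9969e-05 rad = -16.495″.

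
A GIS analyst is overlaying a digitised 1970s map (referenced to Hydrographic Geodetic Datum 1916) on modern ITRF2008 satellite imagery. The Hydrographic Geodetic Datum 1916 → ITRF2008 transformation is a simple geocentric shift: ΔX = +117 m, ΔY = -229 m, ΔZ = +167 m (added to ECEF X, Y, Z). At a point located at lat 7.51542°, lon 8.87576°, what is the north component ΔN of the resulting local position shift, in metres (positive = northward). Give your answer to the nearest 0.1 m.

At φ = 7.51542°, λ = 8.87576°: sin φ = 0.130793, cos φ = 0.991410, sin λ = 0.154292, cos λ = 0.988025.
ΔN = −sin φ cos λ·ΔX − sin φ sin λ·ΔY + cos φ·ΔZ = −(0.130793)(0.988025)(117) − (0.130793)(0.154292)(-229) + (0.991410)(167) = 155.07 m.

ΔN = 155.1 m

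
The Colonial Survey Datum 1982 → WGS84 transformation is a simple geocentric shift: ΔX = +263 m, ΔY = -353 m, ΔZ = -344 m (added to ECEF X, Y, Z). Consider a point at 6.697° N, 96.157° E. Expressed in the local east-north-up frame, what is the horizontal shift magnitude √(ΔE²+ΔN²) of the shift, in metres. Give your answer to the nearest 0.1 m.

At φ = 6.697°, λ = 96.157°: sin φ = 0.116619, cos φ = 0.993177, sin λ = 0.994232, cos λ = -0.107253.
ΔE = −sin λ·ΔX + cos λ·ΔY = −(0.994232)·(263) + (-0.107253)·(-353) = -223.62 m.
ΔN = −sin φ cos λ·ΔX − sin φ sin λ·ΔY + cos φ·ΔZ = −(0.116619)(-0.107253)(263) − (0.116619)(0.994232)(-353) + (0.993177)(-344) = -297.43 m.
Horizontal magnitude = √(ΔE² + ΔN²) = √((-223.62)² + (-297.43)²) = 372.12 m.

372.1 m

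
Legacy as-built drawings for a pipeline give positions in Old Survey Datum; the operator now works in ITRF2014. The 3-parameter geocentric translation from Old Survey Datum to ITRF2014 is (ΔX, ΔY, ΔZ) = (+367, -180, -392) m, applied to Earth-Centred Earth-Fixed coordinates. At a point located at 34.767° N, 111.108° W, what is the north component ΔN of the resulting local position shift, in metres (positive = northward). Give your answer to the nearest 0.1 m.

At φ = 34.767°, λ = -111.108°: sin φ = 0.570241, cos φ = 0.821478, sin λ = -0.932903, cos λ = -0.360127.
ΔN = −sin φ cos λ·ΔX − sin φ sin λ·ΔY + cos φ·ΔZ = −(0.570241)(-0.360127)(367) − (0.570241)(-0.932903)(-180) + (0.821478)(-392) = -342.41 m.

ΔN = -342.4 m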